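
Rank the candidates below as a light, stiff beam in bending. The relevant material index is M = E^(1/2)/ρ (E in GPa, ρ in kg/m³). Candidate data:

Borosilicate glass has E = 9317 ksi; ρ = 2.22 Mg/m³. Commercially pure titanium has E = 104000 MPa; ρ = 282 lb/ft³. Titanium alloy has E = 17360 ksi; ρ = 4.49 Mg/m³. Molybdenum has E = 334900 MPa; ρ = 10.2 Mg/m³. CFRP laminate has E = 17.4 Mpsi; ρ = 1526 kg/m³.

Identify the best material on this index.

CFRP laminate

After converting to SI:
  borosilicate glass: E = 64.24 GPa, ρ = 2220 kg/m³
  commercially pure titanium: E = 104.0 GPa, ρ = 4517 kg/m³
  titanium alloy: E = 119.7 GPa, ρ = 4490 kg/m³
  molybdenum: E = 334.9 GPa, ρ = 10200 kg/m³
  CFRP laminate: E = 120.0 GPa, ρ = 1526 kg/m³
  CFRP laminate: M = 7.18×10⁻³
  borosilicate glass: M = 3.61×10⁻³
  titanium alloy: M = 2.44×10⁻³
  commercially pure titanium: M = 2.26×10⁻³
  molybdenum: M = 1.79×10⁻³
Highest index: CFRP laminate.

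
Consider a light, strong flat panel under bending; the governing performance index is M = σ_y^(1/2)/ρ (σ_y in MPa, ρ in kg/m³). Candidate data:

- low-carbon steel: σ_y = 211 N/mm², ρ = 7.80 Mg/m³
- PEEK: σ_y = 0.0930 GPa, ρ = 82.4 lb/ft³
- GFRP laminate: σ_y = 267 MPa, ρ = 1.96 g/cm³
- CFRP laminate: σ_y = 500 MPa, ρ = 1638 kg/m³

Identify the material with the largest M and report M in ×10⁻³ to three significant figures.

After converting to SI:
  low-carbon steel: σ_y = 211.0 MPa, ρ = 7800 kg/m³
  PEEK: σ_y = 93.00 MPa, ρ = 1320 kg/m³
  GFRP laminate: σ_y = 267.0 MPa, ρ = 1960 kg/m³
  CFRP laminate: σ_y = 500.0 MPa, ρ = 1638 kg/m³
  CFRP laminate: M = 13.7×10⁻³
  GFRP laminate: M = 8.34×10⁻³
  PEEK: M = 7.31×10⁻³
  low-carbon steel: M = 1.86×10⁻³
CFRP laminate has the largest M.

CFRP laminate, M = 13.7×10⁻³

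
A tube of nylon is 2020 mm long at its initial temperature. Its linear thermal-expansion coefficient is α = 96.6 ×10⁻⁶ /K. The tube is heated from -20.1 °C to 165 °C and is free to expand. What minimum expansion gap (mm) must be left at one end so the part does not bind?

ΔT = 165 − (-20.1) = 185.1 K.
ΔL = α·L₀·ΔT = 96.6×10⁻⁶ × 2020 mm × 185.1 K = 36.1 mm.

36.1 mm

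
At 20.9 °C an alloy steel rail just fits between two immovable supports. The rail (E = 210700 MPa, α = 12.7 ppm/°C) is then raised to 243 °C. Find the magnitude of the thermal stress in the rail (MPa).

E = 210700 MPa = 210.7 GPa.
ΔT = 222.1 K. Constrained thermal stress σ = E·α·ΔT = 210.7×10³ MPa × 12.7×10⁻⁶ × 222.1 = 594 MPa (compressive).

594 MPa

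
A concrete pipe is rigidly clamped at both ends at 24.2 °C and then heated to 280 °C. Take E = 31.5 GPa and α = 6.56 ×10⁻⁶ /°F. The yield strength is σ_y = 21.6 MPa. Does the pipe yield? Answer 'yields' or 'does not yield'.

α = 6.56×10⁻⁶/°F × 9/5 = 11.8×10⁻⁶/K.
ΔT = 255.8 K. Constrained thermal stress σ = E·α·ΔT = 31.50×10³ MPa × 11.8×10⁻⁶ × 255.8 = 95.1 MPa (compressive).
Compare to σ_y = 21.6 MPa: σ ≥ σ_y, so it yields.

yields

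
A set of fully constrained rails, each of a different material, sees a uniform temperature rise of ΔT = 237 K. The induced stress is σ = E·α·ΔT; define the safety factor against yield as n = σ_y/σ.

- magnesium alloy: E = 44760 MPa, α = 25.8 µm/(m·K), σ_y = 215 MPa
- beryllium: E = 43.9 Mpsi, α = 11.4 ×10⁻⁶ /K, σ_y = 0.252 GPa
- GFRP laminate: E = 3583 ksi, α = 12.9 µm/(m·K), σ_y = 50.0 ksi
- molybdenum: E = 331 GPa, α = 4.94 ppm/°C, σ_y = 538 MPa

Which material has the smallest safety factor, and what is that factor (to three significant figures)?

Converting E to GPa, α to ×10⁻⁶/K, σ_y to MPa, then σ and n for each:
  magnesium alloy: E = 44.76, α = 25.8, σ_y = 215.0 → σ = 274 MPa, n = 0.786
  beryllium: E = 302.7, α = 11.4, σ_y = 252.0 → σ = 818 MPa, n = 0.308
  GFRP laminate: E = 24.70, α = 12.9, σ_y = 344.7 → σ = 75.5 MPa, n = 4.56
  molybdenum: E = 331.0, α = 4.94, σ_y = 538.0 → σ = 388 MPa, n = 1.39
The minimum is beryllium at n = 0.308.

beryllium, n = 0.308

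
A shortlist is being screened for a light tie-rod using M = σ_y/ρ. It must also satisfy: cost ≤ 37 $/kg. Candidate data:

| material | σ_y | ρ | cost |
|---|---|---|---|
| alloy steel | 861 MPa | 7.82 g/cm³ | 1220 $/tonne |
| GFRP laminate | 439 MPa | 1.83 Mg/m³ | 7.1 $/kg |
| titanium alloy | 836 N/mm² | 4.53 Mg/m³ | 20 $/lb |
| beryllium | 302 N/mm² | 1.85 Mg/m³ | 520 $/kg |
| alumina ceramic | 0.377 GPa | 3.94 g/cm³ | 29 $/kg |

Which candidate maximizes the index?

GFRP laminate

Screen on constraints: cost ≤ 37 $/kg. Survivors: alloy steel, GFRP laminate, alumina ceramic.
After converting to SI:
  alloy steel: σ_y = 861.0 MPa, ρ = 7820 kg/m³
  GFRP laminate: σ_y = 439.0 MPa, ρ = 1830 kg/m³
  alumina ceramic: σ_y = 377.0 MPa, ρ = 3940 kg/m³
  GFRP laminate: M = 240 kN·m/kg
  alloy steel: M = 110 kN·m/kg
  alumina ceramic: M = 95.7 kN·m/kg
GFRP laminate ranks first.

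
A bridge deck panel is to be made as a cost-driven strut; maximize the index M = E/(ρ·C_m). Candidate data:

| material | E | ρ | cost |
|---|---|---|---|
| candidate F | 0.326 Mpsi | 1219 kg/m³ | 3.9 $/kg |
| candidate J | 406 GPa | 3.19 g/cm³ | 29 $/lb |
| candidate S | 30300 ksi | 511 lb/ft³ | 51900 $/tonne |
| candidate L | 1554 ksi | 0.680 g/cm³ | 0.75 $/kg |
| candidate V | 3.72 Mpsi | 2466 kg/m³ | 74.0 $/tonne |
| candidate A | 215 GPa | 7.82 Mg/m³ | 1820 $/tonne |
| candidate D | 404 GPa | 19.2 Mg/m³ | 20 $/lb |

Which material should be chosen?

candidate V

Convert each candidate to consistent units, then evaluate M:
  candidate F: E = 2.248 GPa, ρ = 1219 kg/m³, cost = 3.900 $/kg
  candidate J: E = 406.0 GPa, ρ = 3190 kg/m³, cost = 63.93 $/kg
  candidate S: E = 208.9 GPa, ρ = 8185 kg/m³, cost = 51.90 $/kg
  candidate L: E = 10.71 GPa, ρ = 680.0 kg/m³, cost = 0.7500 $/kg
  candidate V: E = 25.65 GPa, ρ = 2466 kg/m³, cost = 0.07400 $/kg
  candidate A: E = 215.0 GPa, ρ = 7820 kg/m³, cost = 1.820 $/kg
  candidate D: E = 404.0 GPa, ρ = 19200 kg/m³, cost = 44.09 $/kg
  candidate V: M = 141 MN·m per $
  candidate L: M = 21.0 MN·m per $
  candidate A: M = 15.1 MN·m per $
  candidate J: M = 1.99 MN·m per $
  candidate S: M = 0.492 MN·m per $
  candidate D: M = 0.477 MN·m per $
  candidate F: M = 0.473 MN·m per $
Highest index: candidate V.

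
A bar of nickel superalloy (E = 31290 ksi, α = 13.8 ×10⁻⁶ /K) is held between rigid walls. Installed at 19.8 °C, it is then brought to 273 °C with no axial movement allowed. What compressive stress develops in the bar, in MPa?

754 MPa

E = 31290 ksi = 215.7 GPa.
ΔT = 253.2 K. Constrained thermal stress σ = E·α·ΔT = 215.7×10³ MPa × 13.8×10⁻⁶ × 253.2 = 754 MPa (compressive).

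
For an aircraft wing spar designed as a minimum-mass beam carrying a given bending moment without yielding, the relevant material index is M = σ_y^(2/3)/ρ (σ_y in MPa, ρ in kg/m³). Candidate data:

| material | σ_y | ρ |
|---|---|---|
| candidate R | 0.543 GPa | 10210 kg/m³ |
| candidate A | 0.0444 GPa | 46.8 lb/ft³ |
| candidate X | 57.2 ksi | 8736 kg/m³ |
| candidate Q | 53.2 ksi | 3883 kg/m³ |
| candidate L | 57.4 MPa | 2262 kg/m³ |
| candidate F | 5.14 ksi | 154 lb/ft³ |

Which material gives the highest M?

candidate A

Putting every candidate on a common basis:
  candidate R: σ_y = 543.0 MPa, ρ = 10210 kg/m³
  candidate A: σ_y = 44.40 MPa, ρ = 749.7 kg/m³
  candidate X: σ_y = 394.4 MPa, ρ = 8736 kg/m³
  candidate Q: σ_y = 366.8 MPa, ρ = 3883 kg/m³
  candidate L: σ_y = 57.40 MPa, ρ = 2262 kg/m³
  candidate F: σ_y = 35.44 MPa, ρ = 2467 kg/m³
  candidate A: M = 16.7×10⁻³
  candidate Q: M = 13.2×10⁻³
  candidate L: M = 6.58×10⁻³
  candidate R: M = 6.52×10⁻³
  candidate X: M = 6.16×10⁻³
  candidate F: M = 4.37×10⁻³
Candidate A ranks first.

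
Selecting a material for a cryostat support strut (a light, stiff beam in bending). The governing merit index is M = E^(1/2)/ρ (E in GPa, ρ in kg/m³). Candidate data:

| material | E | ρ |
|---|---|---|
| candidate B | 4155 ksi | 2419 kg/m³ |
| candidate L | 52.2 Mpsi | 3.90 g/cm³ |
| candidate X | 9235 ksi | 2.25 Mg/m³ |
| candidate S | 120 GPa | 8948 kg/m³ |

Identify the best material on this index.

candidate L

Normalizing units and computing the index:
  candidate B: E = 28.65 GPa, ρ = 2419 kg/m³
  candidate L: E = 359.9 GPa, ρ = 3900 kg/m³
  candidate X: E = 63.67 GPa, ρ = 2250 kg/m³
  candidate S: E = 120.0 GPa, ρ = 8948 kg/m³
  candidate L: M = 4.86×10⁻³
  candidate X: M = 3.55×10⁻³
  candidate B: M = 2.21×10⁻³
  candidate S: M = 1.22×10⁻³
Candidate L has the largest M.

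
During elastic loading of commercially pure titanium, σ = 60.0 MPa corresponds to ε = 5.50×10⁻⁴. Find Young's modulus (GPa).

E = σ/ε = 60.0 MPa / 5.50×10⁻⁴ = 109100 MPa = 109 GPa.

109 GPa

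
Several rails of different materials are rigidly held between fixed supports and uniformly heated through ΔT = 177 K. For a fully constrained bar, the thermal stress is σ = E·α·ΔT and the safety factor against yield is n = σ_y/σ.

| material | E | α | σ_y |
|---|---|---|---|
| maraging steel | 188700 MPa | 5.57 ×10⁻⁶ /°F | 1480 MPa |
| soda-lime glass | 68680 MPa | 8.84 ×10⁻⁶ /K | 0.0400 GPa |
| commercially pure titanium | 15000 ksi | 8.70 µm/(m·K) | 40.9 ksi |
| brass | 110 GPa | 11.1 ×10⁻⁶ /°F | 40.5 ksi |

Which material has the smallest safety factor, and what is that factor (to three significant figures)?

soda-lime glass, n = 0.372

Converting E to GPa, α to ×10⁻⁶/K, σ_y to MPa, then σ and n for each:
  maraging steel: E = 188.7, α = 10.0, σ_y = 1480 → σ = 335 MPa, n = 4.42
  soda-lime glass: E = 68.68, α = 8.84, σ_y = 40.00 → σ = 107 MPa, n = 0.372
  commercially pure titanium: E = 103.4, α = 8.70, σ_y = 282.0 → σ = 159 MPa, n = 1.77
  brass: E = 110.0, α = 20.0, σ_y = 279.2 → σ = 389 MPa, n = 0.718
Soda-lime glass has the lowest safety factor, n = 0.372.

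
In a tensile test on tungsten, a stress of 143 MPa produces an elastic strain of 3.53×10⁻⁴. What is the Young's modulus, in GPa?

405 GPa

E = σ/ε = 143 MPa / 3.53×10⁻⁴ = 405100 MPa = 405 GPa.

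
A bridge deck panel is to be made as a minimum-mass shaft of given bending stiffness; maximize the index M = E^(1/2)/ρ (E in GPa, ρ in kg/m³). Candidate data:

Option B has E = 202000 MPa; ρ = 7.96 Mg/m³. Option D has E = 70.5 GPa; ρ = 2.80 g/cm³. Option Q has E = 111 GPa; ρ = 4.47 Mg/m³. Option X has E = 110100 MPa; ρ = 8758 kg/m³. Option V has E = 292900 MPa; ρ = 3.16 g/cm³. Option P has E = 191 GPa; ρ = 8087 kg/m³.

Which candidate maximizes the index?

Putting every candidate on a common basis:
  option B: E = 202.0 GPa, ρ = 7960 kg/m³
  option D: E = 70.50 GPa, ρ = 2800 kg/m³
  option Q: E = 111.0 GPa, ρ = 4470 kg/m³
  option X: E = 110.1 GPa, ρ = 8758 kg/m³
  option V: E = 292.9 GPa, ρ = 3160 kg/m³
  option P: E = 191.0 GPa, ρ = 8087 kg/m³
  option V: M = 5.42×10⁻³
  option D: M = 3.00×10⁻³
  option Q: M = 2.36×10⁻³
  option B: M = 1.79×10⁻³
  option P: M = 1.71×10⁻³
  option X: M = 1.20×10⁻³
Option V ranks first.

option V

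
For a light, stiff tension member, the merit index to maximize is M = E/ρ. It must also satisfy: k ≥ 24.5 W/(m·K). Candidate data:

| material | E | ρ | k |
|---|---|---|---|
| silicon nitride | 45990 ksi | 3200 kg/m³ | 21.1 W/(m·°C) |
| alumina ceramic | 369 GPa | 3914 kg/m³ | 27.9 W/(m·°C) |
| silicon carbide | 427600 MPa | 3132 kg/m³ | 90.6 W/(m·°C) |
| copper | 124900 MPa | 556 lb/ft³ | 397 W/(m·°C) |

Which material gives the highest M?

silicon carbide

Screen on constraints: k ≥ 24.5 W/(m·K). Survivors: alumina ceramic, silicon carbide, copper.
Normalizing units and computing the index:
  alumina ceramic: E = 369.0 GPa, ρ = 3914 kg/m³
  silicon carbide: E = 427.6 GPa, ρ = 3132 kg/m³
  copper: E = 124.9 GPa, ρ = 8906 kg/m³
  silicon carbide: M = 137 MN·m/kg
  alumina ceramic: M = 94.3 MN·m/kg
  copper: M = 14.0 MN·m/kg
Silicon carbide has the largest M.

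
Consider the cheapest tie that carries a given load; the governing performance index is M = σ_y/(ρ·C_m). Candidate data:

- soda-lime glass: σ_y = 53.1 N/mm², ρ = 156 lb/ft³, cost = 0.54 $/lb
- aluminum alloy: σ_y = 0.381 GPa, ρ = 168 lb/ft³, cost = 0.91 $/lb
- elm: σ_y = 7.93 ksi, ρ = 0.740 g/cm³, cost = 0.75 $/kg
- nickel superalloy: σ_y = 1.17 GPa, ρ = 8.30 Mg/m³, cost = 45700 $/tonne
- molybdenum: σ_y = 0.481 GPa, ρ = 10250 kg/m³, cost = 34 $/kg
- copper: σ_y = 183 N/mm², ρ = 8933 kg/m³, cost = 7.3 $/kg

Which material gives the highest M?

After converting to SI:
  soda-lime glass: σ_y = 53.10 MPa, ρ = 2499 kg/m³, cost = 1.190 $/kg
  aluminum alloy: σ_y = 381.0 MPa, ρ = 2691 kg/m³, cost = 2.006 $/kg
  elm: σ_y = 54.68 MPa, ρ = 740.0 kg/m³, cost = 0.7500 $/kg
  nickel superalloy: σ_y = 1170 MPa, ρ = 8300 kg/m³, cost = 45.70 $/kg
  molybdenum: σ_y = 481.0 MPa, ρ = 10250 kg/m³, cost = 34.00 $/kg
  copper: σ_y = 183.0 MPa, ρ = 8933 kg/m³, cost = 7.300 $/kg
  elm: M = 98.5 kN·m per $
  aluminum alloy: M = 70.6 kN·m per $
  soda-lime glass: M = 17.8 kN·m per $
  nickel superalloy: M = 3.08 kN·m per $
  copper: M = 2.81 kN·m per $
  molybdenum: M = 1.38 kN·m per $
The maximum is for elm.

elm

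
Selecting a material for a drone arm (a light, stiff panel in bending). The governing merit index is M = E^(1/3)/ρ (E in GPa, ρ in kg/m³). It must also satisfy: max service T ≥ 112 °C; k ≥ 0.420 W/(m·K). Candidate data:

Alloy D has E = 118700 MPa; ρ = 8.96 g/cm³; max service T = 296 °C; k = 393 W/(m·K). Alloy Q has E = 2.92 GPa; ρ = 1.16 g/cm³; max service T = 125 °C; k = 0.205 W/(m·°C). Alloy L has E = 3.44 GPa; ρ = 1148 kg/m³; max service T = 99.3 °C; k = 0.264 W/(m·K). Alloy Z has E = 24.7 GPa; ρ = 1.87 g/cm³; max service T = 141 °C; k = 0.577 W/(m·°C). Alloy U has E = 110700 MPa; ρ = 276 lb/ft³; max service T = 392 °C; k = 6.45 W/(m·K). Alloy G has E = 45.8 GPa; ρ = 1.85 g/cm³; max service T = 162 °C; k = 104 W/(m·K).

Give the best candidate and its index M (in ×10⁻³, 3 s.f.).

Screen on constraints: max service T ≥ 112 °C; k ≥ 0.420 W/(m·K). Survivors: alloy D, alloy Z, alloy U, alloy G.
Normalizing units and computing the index:
  alloy D: E = 118.7 GPa, ρ = 8960 kg/m³
  alloy Z: E = 24.70 GPa, ρ = 1870 kg/m³
  alloy U: E = 110.7 GPa, ρ = 4421 kg/m³
  alloy G: E = 45.80 GPa, ρ = 1850 kg/m³
  alloy G: M = 1.93×10⁻³
  alloy Z: M = 1.56×10⁻³
  alloy U: M = 1.09×10⁻³
  alloy D: M = 0.548×10⁻³
The maximum is for alloy G.

alloy G, M = 1.93×10⁻³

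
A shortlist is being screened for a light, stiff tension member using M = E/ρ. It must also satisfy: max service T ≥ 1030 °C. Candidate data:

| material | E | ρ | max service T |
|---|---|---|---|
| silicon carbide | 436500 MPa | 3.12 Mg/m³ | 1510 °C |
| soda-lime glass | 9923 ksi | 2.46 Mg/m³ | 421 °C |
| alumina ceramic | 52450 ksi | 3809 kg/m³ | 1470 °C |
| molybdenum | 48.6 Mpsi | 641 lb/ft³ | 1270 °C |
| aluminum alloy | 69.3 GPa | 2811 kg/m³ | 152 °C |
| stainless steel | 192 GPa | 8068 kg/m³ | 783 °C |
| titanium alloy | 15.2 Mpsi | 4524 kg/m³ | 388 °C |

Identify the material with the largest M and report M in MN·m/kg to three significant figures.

Screen on constraints: max service T ≥ 1030 °C. Survivors: silicon carbide, alumina ceramic, molybdenum.
In SI units:
  silicon carbide: E = 436.5 GPa, ρ = 3120 kg/m³
  alumina ceramic: E = 361.6 GPa, ρ = 3809 kg/m³
  molybdenum: E = 335.1 GPa, ρ = 10270 kg/m³
  silicon carbide: M = 140 MN·m/kg
  alumina ceramic: M = 94.9 MN·m/kg
  molybdenum: M = 32.6 MN·m/kg
Silicon carbide ranks first.

silicon carbide, M = 140 MN·m/kg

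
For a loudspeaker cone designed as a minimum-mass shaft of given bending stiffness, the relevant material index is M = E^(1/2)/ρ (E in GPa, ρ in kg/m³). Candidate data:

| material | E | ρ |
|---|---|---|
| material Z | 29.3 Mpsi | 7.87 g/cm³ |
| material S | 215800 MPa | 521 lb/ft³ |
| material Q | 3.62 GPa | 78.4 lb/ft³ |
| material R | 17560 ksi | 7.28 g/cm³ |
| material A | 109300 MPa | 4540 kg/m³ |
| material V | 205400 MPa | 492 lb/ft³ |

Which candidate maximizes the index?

material A

After converting to SI:
  material Z: E = 202.0 GPa, ρ = 7870 kg/m³
  material S: E = 215.8 GPa, ρ = 8346 kg/m³
  material Q: E = 3.620 GPa, ρ = 1256 kg/m³
  material R: E = 121.1 GPa, ρ = 7280 kg/m³
  material A: E = 109.3 GPa, ρ = 4540 kg/m³
  material V: E = 205.4 GPa, ρ = 7881 kg/m³
  material A: M = 2.30×10⁻³
  material V: M = 1.82×10⁻³
  material Z: M = 1.81×10⁻³
  material S: M = 1.76×10⁻³
  material Q: M = 1.52×10⁻³
  material R: M = 1.51×10⁻³
The maximum is for material A.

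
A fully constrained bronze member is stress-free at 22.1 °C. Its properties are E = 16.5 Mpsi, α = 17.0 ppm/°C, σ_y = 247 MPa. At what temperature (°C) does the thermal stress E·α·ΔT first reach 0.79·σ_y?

E = 16.5 Mpsi = 113.8 GPa.
E·α·ΔT = 195.1 MPa ⇒ ΔT = 195.1 / (113.8×10³ × 17.0×10⁻⁶) = 100.9 K.
T = 22.1 + 100.9 = 123.0 °C.

123 °C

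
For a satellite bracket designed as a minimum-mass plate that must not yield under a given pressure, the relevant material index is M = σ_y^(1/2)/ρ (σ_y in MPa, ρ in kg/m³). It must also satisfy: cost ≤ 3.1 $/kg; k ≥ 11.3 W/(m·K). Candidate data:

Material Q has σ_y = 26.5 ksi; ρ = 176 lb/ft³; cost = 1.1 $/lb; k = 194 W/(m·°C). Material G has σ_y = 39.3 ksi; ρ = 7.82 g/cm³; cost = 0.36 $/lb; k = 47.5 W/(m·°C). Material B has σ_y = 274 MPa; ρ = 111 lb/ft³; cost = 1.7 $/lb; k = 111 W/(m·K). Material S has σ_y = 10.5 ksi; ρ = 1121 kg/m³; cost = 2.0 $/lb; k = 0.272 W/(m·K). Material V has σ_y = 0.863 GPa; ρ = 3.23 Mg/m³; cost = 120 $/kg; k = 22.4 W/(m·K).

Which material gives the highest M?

material Q

Screen on constraints: cost ≤ 3.1 $/kg; k ≥ 11.3 W/(m·K). Survivors: material Q, material G.
Normalizing units and computing the index:
  material Q: σ_y = 182.7 MPa, ρ = 2819 kg/m³
  material G: σ_y = 271.0 MPa, ρ = 7820 kg/m³
  material Q: M = 4.79×10⁻³
  material G: M = 2.10×10⁻³
Material Q has the largest M.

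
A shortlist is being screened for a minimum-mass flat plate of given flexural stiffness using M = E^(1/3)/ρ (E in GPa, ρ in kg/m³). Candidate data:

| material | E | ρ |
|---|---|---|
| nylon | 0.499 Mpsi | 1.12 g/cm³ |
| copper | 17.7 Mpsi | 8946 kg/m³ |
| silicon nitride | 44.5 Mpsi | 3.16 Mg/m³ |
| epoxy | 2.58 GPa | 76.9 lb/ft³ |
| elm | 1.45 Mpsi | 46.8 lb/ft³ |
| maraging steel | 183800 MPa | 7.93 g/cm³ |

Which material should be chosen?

elm

Convert each candidate to consistent units, then evaluate M:
  nylon: E = 3.440 GPa, ρ = 1120 kg/m³
  copper: E = 122.0 GPa, ρ = 8946 kg/m³
  silicon nitride: E = 306.8 GPa, ρ = 3160 kg/m³
  epoxy: E = 2.580 GPa, ρ = 1232 kg/m³
  elm: E = 9.997 GPa, ρ = 749.7 kg/m³
  maraging steel: E = 183.8 GPa, ρ = 7930 kg/m³
  elm: M = 2.87×10⁻³
  silicon nitride: M = 2.13×10⁻³
  nylon: M = 1.35×10⁻³
  epoxy: M = 1.11×10⁻³
  maraging steel: M = 0.717×10⁻³
  copper: M = 0.554×10⁻³
The maximum is for elm.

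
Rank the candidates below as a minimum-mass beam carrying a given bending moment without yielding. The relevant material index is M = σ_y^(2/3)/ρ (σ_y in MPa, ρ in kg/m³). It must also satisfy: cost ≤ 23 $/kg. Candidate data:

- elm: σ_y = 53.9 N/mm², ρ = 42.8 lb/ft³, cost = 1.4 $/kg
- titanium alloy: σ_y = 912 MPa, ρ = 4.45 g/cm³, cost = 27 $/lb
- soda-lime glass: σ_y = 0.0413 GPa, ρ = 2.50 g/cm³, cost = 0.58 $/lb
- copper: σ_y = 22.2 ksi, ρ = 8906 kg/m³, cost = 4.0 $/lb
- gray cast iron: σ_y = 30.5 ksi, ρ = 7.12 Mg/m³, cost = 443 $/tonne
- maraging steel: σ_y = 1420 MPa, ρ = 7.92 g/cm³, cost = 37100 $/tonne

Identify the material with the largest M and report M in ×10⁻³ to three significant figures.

Screen on constraints: cost ≤ 23 $/kg. Survivors: elm, soda-lime glass, copper, gray cast iron.
Putting every candidate on a common basis:
  elm: σ_y = 53.90 MPa, ρ = 685.6 kg/m³
  soda-lime glass: σ_y = 41.30 MPa, ρ = 2500 kg/m³
  copper: σ_y = 153.1 MPa, ρ = 8906 kg/m³
  gray cast iron: σ_y = 210.3 MPa, ρ = 7120 kg/m³
  elm: M = 20.8×10⁻³
  gray cast iron: M = 4.97×10⁻³
  soda-lime glass: M = 4.78×10⁻³
  copper: M = 3.21×10⁻³
Elm ranks first.

elm, M = 20.8×10⁻³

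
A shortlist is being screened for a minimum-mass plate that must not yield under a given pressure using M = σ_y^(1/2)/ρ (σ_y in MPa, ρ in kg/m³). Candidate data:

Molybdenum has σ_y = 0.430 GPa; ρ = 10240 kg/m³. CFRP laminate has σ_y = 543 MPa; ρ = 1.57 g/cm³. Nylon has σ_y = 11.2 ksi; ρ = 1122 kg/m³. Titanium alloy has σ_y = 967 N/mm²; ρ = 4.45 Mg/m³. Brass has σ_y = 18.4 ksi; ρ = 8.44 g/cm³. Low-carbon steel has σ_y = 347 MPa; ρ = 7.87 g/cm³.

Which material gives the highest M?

Convert each candidate to consistent units, then evaluate M:
  molybdenum: σ_y = 430.0 MPa, ρ = 10240 kg/m³
  CFRP laminate: σ_y = 543.0 MPa, ρ = 1570 kg/m³
  nylon: σ_y = 77.22 MPa, ρ = 1122 kg/m³
  titanium alloy: σ_y = 967.0 MPa, ρ = 4450 kg/m³
  brass: σ_y = 126.9 MPa, ρ = 8440 kg/m³
  low-carbon steel: σ_y = 347.0 MPa, ρ = 7870 kg/m³
  CFRP laminate: M = 14.8×10⁻³
  nylon: M = 7.83×10⁻³
  titanium alloy: M = 6.99×10⁻³
  low-carbon steel: M = 2.37×10⁻³
  molybdenum: M = 2.03×10⁻³
  brass: M = 1.33×10⁻³
CFRP laminate has the largest M.

CFRP laminate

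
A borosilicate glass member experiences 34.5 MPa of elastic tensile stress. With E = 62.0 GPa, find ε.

ε = σ/E = 34.5 / 62000 = 5.56×10⁻⁴.

5.56×10⁻⁴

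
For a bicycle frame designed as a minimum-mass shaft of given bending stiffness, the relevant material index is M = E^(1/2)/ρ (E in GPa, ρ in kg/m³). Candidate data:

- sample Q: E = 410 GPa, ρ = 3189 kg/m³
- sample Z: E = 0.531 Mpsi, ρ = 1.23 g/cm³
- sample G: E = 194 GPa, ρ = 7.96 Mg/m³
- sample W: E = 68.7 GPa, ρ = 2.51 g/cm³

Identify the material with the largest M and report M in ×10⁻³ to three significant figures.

sample Q, M = 6.35×10⁻³

After converting to SI:
  sample Q: E = 410.0 GPa, ρ = 3189 kg/m³
  sample Z: E = 3.661 GPa, ρ = 1230 kg/m³
  sample G: E = 194.0 GPa, ρ = 7960 kg/m³
  sample W: E = 68.70 GPa, ρ = 2510 kg/m³
  sample Q: M = 6.35×10⁻³
  sample W: M = 3.30×10⁻³
  sample G: M = 1.75×10⁻³
  sample Z: M = 1.56×10⁻³
The maximum is for sample Q.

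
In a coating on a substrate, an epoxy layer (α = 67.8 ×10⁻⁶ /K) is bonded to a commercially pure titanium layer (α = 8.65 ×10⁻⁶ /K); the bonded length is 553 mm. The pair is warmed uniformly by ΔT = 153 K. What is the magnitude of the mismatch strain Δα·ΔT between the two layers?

9.05×10⁻³

Δα = |67.8 − 8.65|×10⁻⁶/K = 59.1×10⁻⁶/K.
Mismatch strain = Δα·ΔT = 59.1×10⁻⁶ × 153.0 = 9.05×10⁻³.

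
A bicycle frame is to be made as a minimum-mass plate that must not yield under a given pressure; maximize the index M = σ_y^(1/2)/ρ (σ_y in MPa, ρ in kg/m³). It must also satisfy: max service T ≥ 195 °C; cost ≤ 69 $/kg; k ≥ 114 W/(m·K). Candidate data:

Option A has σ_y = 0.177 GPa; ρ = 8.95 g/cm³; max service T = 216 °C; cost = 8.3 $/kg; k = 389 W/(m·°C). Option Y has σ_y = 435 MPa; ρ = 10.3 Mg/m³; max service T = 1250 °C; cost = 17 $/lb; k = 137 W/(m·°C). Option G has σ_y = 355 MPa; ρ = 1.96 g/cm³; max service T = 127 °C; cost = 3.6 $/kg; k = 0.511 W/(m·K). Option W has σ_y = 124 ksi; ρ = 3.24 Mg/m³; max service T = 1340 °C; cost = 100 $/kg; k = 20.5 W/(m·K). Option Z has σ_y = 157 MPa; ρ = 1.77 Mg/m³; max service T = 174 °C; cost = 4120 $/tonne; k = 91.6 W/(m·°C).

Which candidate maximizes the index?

option Y

Screen on constraints: max service T ≥ 195 °C; cost ≤ 69 $/kg; k ≥ 114 W/(m·K). Survivors: option A, option Y.
Putting every candidate on a common basis:
  option A: σ_y = 177.0 MPa, ρ = 8950 kg/m³
  option Y: σ_y = 435.0 MPa, ρ = 10300 kg/m³
  option Y: M = 2.02×10⁻³
  option A: M = 1.49×10⁻³
Option Y has the largest M.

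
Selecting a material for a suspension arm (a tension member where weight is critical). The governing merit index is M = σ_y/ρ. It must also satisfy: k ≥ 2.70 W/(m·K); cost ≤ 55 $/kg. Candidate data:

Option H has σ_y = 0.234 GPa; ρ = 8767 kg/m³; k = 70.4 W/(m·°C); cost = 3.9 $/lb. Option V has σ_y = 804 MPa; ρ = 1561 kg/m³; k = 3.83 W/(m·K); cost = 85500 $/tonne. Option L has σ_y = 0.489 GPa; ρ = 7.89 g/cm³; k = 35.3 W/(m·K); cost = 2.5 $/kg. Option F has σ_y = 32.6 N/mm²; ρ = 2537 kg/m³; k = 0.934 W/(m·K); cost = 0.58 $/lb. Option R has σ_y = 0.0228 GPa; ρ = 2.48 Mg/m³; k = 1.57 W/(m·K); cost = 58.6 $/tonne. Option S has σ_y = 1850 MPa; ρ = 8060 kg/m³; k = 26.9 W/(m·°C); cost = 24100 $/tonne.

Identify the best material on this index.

Screen on constraints: k ≥ 2.70 W/(m·K); cost ≤ 55 $/kg. Survivors: option H, option L, option S.
Normalizing units and computing the index:
  option H: σ_y = 234.0 MPa, ρ = 8767 kg/m³
  option L: σ_y = 489.0 MPa, ρ = 7890 kg/m³
  option S: σ_y = 1850 MPa, ρ = 8060 kg/m³
  option S: M = 230 kN·m/kg
  option L: M = 62.0 kN·m/kg
  option H: M = 26.7 kN·m/kg
Option S ranks first.

option S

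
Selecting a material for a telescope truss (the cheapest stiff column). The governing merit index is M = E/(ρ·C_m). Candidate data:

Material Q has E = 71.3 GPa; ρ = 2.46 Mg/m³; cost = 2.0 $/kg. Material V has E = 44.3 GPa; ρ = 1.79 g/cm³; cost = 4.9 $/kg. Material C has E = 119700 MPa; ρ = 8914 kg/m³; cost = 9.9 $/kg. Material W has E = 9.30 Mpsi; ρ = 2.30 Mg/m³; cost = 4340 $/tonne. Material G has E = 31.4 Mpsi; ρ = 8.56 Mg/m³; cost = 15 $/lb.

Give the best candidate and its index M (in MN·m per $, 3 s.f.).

material Q, M = 14.5 MN·m per $

Convert each candidate to consistent units, then evaluate M:
  material Q: E = 71.30 GPa, ρ = 2460 kg/m³, cost = 2.000 $/kg
  material V: E = 44.30 GPa, ρ = 1790 kg/m³, cost = 4.900 $/kg
  material C: E = 119.7 GPa, ρ = 8914 kg/m³, cost = 9.900 $/kg
  material W: E = 64.12 GPa, ρ = 2300 kg/m³, cost = 4.340 $/kg
  material G: E = 216.5 GPa, ρ = 8560 kg/m³, cost = 33.07 $/kg
  material Q: M = 14.5 MN·m per $
  material W: M = 6.42 MN·m per $
  material V: M = 5.05 MN·m per $
  material C: M = 1.36 MN·m per $
  material G: M = 0.765 MN·m per $
Highest index: material Q.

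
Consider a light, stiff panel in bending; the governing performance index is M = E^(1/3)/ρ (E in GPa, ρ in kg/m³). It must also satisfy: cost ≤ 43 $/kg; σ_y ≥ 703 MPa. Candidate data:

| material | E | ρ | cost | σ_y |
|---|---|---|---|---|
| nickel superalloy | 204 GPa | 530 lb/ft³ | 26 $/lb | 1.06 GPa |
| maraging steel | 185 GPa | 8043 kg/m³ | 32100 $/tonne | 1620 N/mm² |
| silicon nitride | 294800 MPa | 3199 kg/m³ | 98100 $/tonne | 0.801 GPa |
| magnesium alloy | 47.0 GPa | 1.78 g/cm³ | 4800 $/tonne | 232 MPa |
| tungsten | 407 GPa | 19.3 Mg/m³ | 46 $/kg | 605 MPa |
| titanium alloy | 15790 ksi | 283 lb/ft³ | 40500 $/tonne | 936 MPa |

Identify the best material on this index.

titanium alloy

Screen on constraints: cost ≤ 43 $/kg; σ_y ≥ 703 MPa. Survivors: maraging steel, titanium alloy.
In SI units:
  maraging steel: E = 185.0 GPa, ρ = 8043 kg/m³
  titanium alloy: E = 108.9 GPa, ρ = 4533 kg/m³
  titanium alloy: M = 1.05×10⁻³
  maraging steel: M = 0.708×10⁻³
Titanium alloy has the largest M.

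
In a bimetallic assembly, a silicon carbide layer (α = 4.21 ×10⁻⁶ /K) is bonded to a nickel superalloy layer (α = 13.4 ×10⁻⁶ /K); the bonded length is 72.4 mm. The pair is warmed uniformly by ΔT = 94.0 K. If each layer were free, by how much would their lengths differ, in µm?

Δα = |4.21 − 13.4|×10⁻⁶/K = 9.19×10⁻⁶/K.
ΔL_mismatch = Δα·L·ΔT = 9.19×10⁻⁶ × 72.4 mm × 94.0 K = 62.5 µm.

62.5 µm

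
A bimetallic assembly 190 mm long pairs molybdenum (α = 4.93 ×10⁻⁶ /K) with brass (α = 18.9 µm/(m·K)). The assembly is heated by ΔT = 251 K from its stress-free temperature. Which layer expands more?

brass

α(molybdenum) = 4.93×10⁻⁶/K vs α(brass) = 18.9×10⁻⁶/K.
Higher α expands more for the same ΔT: brass.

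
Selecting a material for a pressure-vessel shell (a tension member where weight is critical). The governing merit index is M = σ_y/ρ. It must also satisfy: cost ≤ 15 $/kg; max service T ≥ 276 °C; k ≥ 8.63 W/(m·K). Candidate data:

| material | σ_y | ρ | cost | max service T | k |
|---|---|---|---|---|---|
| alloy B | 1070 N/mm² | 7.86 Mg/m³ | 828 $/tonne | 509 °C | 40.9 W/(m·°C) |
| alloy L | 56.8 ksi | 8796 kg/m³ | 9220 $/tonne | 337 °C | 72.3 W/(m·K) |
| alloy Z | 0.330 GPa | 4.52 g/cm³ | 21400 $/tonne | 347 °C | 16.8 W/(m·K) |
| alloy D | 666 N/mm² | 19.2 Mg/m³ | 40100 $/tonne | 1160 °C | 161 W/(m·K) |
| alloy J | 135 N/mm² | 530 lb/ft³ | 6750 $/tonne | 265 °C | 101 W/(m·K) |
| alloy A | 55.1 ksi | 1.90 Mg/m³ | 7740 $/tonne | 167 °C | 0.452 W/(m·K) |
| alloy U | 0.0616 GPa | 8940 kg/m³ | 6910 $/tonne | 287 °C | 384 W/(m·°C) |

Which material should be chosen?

Screen on constraints: cost ≤ 15 $/kg; max service T ≥ 276 °C; k ≥ 8.63 W/(m·K). Survivors: alloy B, alloy L, alloy U.
Putting every candidate on a common basis:
  alloy B: σ_y = 1070 MPa, ρ = 7860 kg/m³
  alloy L: σ_y = 391.6 MPa, ρ = 8796 kg/m³
  alloy U: σ_y = 61.60 MPa, ρ = 8940 kg/m³
  alloy B: M = 136 kN·m/kg
  alloy L: M = 44.5 kN·m/kg
  alloy U: M = 6.89 kN·m/kg
The maximum is for alloy B.

alloy B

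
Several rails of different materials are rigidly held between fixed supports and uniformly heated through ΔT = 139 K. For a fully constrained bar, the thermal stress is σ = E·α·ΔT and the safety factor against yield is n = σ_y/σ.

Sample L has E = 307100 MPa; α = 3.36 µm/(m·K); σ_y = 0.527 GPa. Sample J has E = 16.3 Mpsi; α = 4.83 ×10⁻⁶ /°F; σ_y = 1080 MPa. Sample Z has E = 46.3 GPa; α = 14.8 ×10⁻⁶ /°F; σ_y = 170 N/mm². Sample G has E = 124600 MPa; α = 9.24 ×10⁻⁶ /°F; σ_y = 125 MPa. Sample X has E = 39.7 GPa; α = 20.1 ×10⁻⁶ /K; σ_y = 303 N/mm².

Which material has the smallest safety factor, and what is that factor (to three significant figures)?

Per material, after unit conversion:
  sample L: E = 307.1, α = 3.36, σ_y = 527.0 → σ = 143 MPa, n = 3.67
  sample J: E = 112.4, α = 8.69, σ_y = 1080 → σ = 136 MPa, n = 7.95
  sample Z: E = 46.30, α = 26.6, σ_y = 170.0 → σ = 171 MPa, n = 0.992
  sample G: E = 124.6, α = 16.6, σ_y = 125.0 → σ = 288 MPa, n = 0.434
  sample X: E = 39.70, α = 20.1, σ_y = 303.0 → σ = 111 MPa, n = 2.73
The minimum is sample G at n = 0.434.

sample G, n = 0.434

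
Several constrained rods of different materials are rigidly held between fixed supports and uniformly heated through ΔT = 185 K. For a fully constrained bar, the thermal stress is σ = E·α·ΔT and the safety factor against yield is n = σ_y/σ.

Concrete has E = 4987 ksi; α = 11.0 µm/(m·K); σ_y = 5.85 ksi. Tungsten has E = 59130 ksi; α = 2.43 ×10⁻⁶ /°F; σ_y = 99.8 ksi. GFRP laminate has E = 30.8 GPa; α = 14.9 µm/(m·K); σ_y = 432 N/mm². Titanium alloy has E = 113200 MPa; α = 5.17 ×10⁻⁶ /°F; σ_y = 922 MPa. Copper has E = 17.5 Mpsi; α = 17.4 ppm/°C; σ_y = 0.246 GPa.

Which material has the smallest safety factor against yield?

In consistent units (E in GPa, α in ×10⁻⁶/K, σ_y in MPa):
  concrete: E = 34.38, α = 11.0, σ_y = 40.33 → σ = 70.0 MPa, n = 0.576
  tungsten: E = 407.7, α = 4.37, σ_y = 688.1 → σ = 330 MPa, n = 2.09
  GFRP laminate: E = 30.80, α = 14.9, σ_y = 432.0 → σ = 84.9 MPa, n = 5.09
  titanium alloy: E = 113.2, α = 9.31, σ_y = 922.0 → σ = 195 MPa, n = 4.73
  copper: E = 120.7, α = 17.4, σ_y = 246.0 → σ = 388 MPa, n = 0.633
Concrete has the lowest safety factor, n = 0.576.

concrete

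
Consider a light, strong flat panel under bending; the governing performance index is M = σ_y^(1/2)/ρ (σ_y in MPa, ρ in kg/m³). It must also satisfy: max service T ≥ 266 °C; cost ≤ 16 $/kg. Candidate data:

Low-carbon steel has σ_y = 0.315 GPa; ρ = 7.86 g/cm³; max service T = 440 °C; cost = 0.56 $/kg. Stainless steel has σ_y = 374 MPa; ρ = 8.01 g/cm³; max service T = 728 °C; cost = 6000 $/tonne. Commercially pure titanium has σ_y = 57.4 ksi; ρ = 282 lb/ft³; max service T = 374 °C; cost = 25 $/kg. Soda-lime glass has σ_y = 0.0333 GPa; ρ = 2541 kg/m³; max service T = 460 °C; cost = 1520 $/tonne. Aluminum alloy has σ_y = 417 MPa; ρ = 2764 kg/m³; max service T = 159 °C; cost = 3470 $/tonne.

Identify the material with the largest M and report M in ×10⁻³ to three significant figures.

Screen on constraints: max service T ≥ 266 °C; cost ≤ 16 $/kg. Survivors: low-carbon steel, stainless steel, soda-lime glass.
Convert each candidate to consistent units, then evaluate M:
  low-carbon steel: σ_y = 315.0 MPa, ρ = 7860 kg/m³
  stainless steel: σ_y = 374.0 MPa, ρ = 8010 kg/m³
  soda-lime glass: σ_y = 33.30 MPa, ρ = 2541 kg/m³
  stainless steel: M = 2.41×10⁻³
  soda-lime glass: M = 2.27×10⁻³
  low-carbon steel: M = 2.26×10⁻³
The maximum is for stainless steel.

stainless steel, M = 2.41×10⁻³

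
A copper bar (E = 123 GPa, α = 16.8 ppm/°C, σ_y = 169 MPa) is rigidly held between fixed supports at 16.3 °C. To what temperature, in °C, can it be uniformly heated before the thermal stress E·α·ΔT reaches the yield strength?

98.1 °C

E·α·ΔT = 169.0 MPa ⇒ ΔT = 169.0 / (123.0×10³ × 16.8×10⁻⁶) = 81.78 K.
T = 16.3 + 81.78 = 98.08 °C.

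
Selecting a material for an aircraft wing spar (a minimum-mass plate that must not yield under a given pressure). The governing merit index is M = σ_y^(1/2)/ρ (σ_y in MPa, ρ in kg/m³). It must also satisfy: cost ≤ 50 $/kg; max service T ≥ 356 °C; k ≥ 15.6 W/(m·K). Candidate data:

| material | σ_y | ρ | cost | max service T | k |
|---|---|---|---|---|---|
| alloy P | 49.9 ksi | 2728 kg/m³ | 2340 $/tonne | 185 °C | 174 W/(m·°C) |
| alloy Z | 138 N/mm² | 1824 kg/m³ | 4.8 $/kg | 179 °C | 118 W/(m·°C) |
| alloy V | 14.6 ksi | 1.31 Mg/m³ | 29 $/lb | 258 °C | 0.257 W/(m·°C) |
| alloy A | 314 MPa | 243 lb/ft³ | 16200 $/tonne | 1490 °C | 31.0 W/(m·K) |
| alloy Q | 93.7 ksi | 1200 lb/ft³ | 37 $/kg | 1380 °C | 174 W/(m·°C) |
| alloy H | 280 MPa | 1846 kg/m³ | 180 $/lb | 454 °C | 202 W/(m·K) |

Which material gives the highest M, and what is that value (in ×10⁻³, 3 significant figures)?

alloy A, M = 4.55×10⁻³

Screen on constraints: cost ≤ 50 $/kg; max service T ≥ 356 °C; k ≥ 15.6 W/(m·K). Survivors: alloy A, alloy Q.
Normalizing units and computing the index:
  alloy A: σ_y = 314.0 MPa, ρ = 3892 kg/m³
  alloy Q: σ_y = 646.0 MPa, ρ = 19220 kg/m³
  alloy A: M = 4.55×10⁻³
  alloy Q: M = 1.32×10⁻³
Highest index: alloy A.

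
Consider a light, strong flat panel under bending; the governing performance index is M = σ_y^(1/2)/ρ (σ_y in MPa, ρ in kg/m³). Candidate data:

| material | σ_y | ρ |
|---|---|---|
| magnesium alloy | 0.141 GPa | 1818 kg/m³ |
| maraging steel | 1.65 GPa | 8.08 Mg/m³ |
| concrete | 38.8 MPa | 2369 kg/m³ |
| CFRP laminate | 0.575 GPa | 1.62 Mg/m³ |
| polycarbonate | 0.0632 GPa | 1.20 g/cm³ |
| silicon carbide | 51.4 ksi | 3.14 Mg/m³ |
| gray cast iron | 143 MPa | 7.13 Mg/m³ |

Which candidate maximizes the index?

CFRP laminate

Convert each candidate to consistent units, then evaluate M:
  magnesium alloy: σ_y = 141.0 MPa, ρ = 1818 kg/m³
  maraging steel: σ_y = 1650 MPa, ρ = 8080 kg/m³
  concrete: σ_y = 38.80 MPa, ρ = 2369 kg/m³
  CFRP laminate: σ_y = 575.0 MPa, ρ = 1620 kg/m³
  polycarbonate: σ_y = 63.20 MPa, ρ = 1200 kg/m³
  silicon carbide: σ_y = 354.4 MPa, ρ = 3140 kg/m³
  gray cast iron: σ_y = 143.0 MPa, ρ = 7130 kg/m³
  CFRP laminate: M = 14.8×10⁻³
  polycarbonate: M = 6.62×10⁻³
  magnesium alloy: M = 6.53×10⁻³
  silicon carbide: M = 6.00×10⁻³
  maraging steel: M = 5.03×10⁻³
  concrete: M = 2.63×10⁻³
  gray cast iron: M = 1.68×10⁻³
CFRP laminate has the largest M.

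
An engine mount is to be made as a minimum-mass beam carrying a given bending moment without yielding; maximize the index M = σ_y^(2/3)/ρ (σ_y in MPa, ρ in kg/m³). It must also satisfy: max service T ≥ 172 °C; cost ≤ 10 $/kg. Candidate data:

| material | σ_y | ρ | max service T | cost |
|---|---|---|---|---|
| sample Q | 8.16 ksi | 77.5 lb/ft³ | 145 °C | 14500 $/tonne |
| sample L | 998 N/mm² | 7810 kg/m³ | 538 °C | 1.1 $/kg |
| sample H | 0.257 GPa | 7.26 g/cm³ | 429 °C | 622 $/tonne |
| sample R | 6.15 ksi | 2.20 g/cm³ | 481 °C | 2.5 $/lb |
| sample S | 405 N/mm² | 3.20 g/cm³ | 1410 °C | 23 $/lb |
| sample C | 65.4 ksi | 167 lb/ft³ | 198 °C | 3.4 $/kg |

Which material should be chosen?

sample C

Screen on constraints: max service T ≥ 172 °C; cost ≤ 10 $/kg. Survivors: sample L, sample H, sample R, sample C.
After converting to SI:
  sample L: σ_y = 998.0 MPa, ρ = 7810 kg/m³
  sample H: σ_y = 257.0 MPa, ρ = 7260 kg/m³
  sample R: σ_y = 42.40 MPa, ρ = 2200 kg/m³
  sample C: σ_y = 450.9 MPa, ρ = 2675 kg/m³
  sample C: M = 22.0×10⁻³
  sample L: M = 12.8×10⁻³
  sample H: M = 5.57×10⁻³
  sample R: M = 5.53×10⁻³
Sample C has the largest M.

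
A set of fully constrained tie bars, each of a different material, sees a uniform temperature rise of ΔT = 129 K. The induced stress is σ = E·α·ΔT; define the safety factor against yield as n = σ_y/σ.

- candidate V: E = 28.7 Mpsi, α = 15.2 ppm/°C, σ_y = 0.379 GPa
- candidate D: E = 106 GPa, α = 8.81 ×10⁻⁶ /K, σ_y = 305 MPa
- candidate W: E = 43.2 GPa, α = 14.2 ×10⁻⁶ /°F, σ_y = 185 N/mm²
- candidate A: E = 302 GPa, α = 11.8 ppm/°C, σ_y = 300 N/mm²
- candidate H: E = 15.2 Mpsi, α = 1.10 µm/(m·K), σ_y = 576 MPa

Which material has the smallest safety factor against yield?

Per material, after unit conversion:
  candidate V: E = 197.9, α = 15.2, σ_y = 379.0 → σ = 388 MPa, n = 0.977
  candidate D: E = 106.0, α = 8.81, σ_y = 305.0 → σ = 120 MPa, n = 2.53
  candidate W: E = 43.20, α = 25.6, σ_y = 185.0 → σ = 142 MPa, n = 1.30
  candidate A: E = 302.0, α = 11.8, σ_y = 300.0 → σ = 460 MPa, n = 0.653
  candidate H: E = 104.8, α = 1.10, σ_y = 576.0 → σ = 14.9 MPa, n = 38.7
Smallest n: candidate A with n = 0.653.

candidate A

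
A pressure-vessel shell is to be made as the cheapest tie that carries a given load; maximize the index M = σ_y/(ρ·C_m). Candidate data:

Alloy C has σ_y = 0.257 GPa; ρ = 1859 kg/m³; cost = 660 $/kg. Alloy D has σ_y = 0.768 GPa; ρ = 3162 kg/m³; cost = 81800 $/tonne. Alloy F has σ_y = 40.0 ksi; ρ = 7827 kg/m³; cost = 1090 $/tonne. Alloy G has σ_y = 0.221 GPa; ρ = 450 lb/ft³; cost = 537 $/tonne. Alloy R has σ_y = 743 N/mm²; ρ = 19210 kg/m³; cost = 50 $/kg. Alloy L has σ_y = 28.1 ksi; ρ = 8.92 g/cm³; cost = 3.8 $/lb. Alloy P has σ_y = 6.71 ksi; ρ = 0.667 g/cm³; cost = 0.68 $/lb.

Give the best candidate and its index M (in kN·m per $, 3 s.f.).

alloy G, M = 57.1 kN·m per $

Putting every candidate on a common basis:
  alloy C: σ_y = 257.0 MPa, ρ = 1859 kg/m³, cost = 660.0 $/kg
  alloy D: σ_y = 768.0 MPa, ρ = 3162 kg/m³, cost = 81.80 $/kg
  alloy F: σ_y = 275.8 MPa, ρ = 7827 kg/m³, cost = 1.090 $/kg
  alloy G: σ_y = 221.0 MPa, ρ = 7208 kg/m³, cost = 0.5370 $/kg
  alloy R: σ_y = 743.0 MPa, ρ = 19210 kg/m³, cost = 50.00 $/kg
  alloy L: σ_y = 193.7 MPa, ρ = 8920 kg/m³, cost = 8.377 $/kg
  alloy P: σ_y = 46.26 MPa, ρ = 667.0 kg/m³, cost = 1.499 $/kg
  alloy G: M = 57.1 kN·m per $
  alloy P: M = 46.3 kN·m per $
  alloy F: M = 32.3 kN·m per $
  alloy D: M = 2.97 kN·m per $
  alloy L: M = 2.59 kN·m per $
  alloy R: M = 0.774 kN·m per $
  alloy C: M = 0.209 kN·m per $
The maximum is for alloy G.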